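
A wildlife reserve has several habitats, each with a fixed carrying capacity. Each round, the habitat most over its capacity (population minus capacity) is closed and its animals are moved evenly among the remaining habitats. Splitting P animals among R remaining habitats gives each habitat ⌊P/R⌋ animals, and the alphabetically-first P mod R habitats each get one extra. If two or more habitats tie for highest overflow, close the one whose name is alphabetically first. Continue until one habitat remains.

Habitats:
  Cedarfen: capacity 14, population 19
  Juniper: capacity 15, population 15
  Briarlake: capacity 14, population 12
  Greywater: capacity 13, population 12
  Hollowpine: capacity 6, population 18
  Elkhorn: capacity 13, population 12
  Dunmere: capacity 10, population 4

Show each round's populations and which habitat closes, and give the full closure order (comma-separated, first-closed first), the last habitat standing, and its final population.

Round 1: Briarlake=12 Cedarfen=19 Dunmere=4 Elkhorn=12 Greywater=12 Hollowpine=18 Juniper=15 → close Hollowpine (overflow 12)
  18÷6 = 3 each, +1 to first 0
Round 2: Briarlake=15 Cedarfen=22 Dunmere=7 Elkhorn=15 Greywater=15 Juniper=18 → close Cedarfen (overflow 8)
  22÷5 = 4 each, +1 to first 2
Round 3: Briarlake=20 Dunmere=12 Elkhorn=19 Greywater=19 Juniper=22 → close Juniper (overflow 7)
  22÷4 = 5 each, +1 to first 2
Round 4: Briarlake=26 Dunmere=18 Elkhorn=24 Greywater=24 → close Briarlake (overflow 12)
  26÷3 = 8 each, +1 to first 2
Round 5: Dunmere=27 Elkhorn=33 Greywater=32 → close Elkhorn (overflow 20)
  33÷2 = 16 each, +1 to first 1
Round 6: Dunmere=44 Greywater=48 → close Greywater (overflow 35)
  48÷1 = 48 each, +1 to first 0

Closure order: Hollowpine, Cedarfen, Juniper, Briarlake, Elkhorn, Greywater
Last habitat: Dunmere with 92 animals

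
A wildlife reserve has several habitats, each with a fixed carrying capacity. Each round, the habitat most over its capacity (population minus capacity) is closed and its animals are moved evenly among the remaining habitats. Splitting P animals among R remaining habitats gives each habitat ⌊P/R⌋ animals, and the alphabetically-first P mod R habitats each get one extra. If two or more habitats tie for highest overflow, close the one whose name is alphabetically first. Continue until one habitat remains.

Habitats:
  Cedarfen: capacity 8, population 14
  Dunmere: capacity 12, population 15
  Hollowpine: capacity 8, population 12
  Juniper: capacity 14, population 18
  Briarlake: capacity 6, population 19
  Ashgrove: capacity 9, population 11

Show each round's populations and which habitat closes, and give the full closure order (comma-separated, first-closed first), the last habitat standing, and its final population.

Round 1: Ashgrove=11 Briarlake=19 Cedarfen=14 Dunmere=15 Hollowpine=12 Juniper=18 → close Briarlake (overflow 13)
  19÷5 = 3 each, +1 to first 4
Round 2: Ashgrove=15 Cedarfen=18 Dunmere=19 Hollowpine=16 Juniper=21 → close Cedarfen (overflow 10)
  18÷4 = 4 each, +1 to first 2
Round 3: Ashgrove=20 Dunmere=24 Hollowpine=20 Juniper=25 → close Dunmere (overflow 12)
  24÷3 = 8 each, +1 to first 0
Round 4: Ashgrove=28 Hollowpine=28 Juniper=33 → close Hollowpine (overflow 20)
  28÷2 = 14 each, +1 to first 0
Round 5: Ashgrove=42 Juniper=47 → close Ashgrove (overflow 33)
  42÷1 = 42 each, +1 to first 0

Closure order: Briarlake, Cedarfen, Dunmere, Hollowpine, Ashgrove
Last habitat: Juniper with 89 animals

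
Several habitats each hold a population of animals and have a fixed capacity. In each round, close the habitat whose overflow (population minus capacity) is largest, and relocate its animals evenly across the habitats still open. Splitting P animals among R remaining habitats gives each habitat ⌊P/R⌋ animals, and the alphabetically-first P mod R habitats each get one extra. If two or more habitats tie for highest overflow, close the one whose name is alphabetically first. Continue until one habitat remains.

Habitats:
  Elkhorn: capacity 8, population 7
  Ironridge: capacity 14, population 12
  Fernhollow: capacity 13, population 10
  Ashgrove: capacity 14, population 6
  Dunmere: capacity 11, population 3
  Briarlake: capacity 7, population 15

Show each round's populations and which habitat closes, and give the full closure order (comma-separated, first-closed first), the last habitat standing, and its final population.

Closure order: Briarlake, Elkhorn, Ironridge, Fernhollow, Ashgrove
Last habitat: Dunmere with 53 animals

Round 1: Ashgrove=6 Briarlake=15 Dunmere=3 Elkhorn=7 Fernhollow=10 Ironridge=12 → close Briarlake (overflow 8)
  15÷5 = 3 each, +1 to first 0
Round 2: Ashgrove=9 Dunmere=6 Elkhorn=10 Fernhollow=13 Ironridge=15 → close Elkhorn (overflow 2)
  10÷4 = 2 each, +1 to first 2
Round 3: Ashgrove=12 Dunmere=9 Fernhollow=15 Ironridge=17 → close Ironridge (overflow 3)
  17÷3 = 5 each, +1 to first 2
Round 4: Ashgrove=18 Dunmere=15 Fernhollow=20 → close Fernhollow (overflow 7)
  20÷2 = 10 each, +1 to first 0
Round 5: Ashgrove=28 Dunmere=25 → close Ashgrove (overflow 14)
  28÷1 = 28 each, +1 to first 0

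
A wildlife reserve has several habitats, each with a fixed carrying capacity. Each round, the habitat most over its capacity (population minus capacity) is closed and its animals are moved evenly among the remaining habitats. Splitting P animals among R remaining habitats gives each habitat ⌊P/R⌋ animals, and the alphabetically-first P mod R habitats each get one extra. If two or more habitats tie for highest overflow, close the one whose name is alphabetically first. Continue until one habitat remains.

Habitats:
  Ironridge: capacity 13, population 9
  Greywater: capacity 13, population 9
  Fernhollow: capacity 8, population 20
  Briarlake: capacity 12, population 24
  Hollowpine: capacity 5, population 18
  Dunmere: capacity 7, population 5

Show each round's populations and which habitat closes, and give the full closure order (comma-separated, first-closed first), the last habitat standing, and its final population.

Round 1: Briarlake=24 Dunmere=5 Fernhollow=20 Greywater=9 Hollowpine=18 Ironridge=9 → close Hollowpine (overflow 13)
  18÷5 = 3 each, +1 to first 3
Round 2: Briarlake=28 Dunmere=9 Fernhollow=24 Greywater=12 Ironridge=12 → close Briarlake (overflow 16)
  28÷4 = 7 each, +1 to first 0
Round 3: Dunmere=16 Fernhollow=31 Greywater=19 Ironridge=19 → close Fernhollow (overflow 23)
  31÷3 = 10 each, +1 to first 1
Round 4: Dunmere=27 Greywater=29 Ironridge=29 → close Dunmere (overflow 20)
  27÷2 = 13 each, +1 to first 1
Round 5: Greywater=43 Ironridge=42 → close Greywater (overflow 30)
  43÷1 = 43 each, +1 to first 0

Closure order: Hollowpine, Briarlake, Fernhollow, Dunmere, Greywater
Last habitat: Ironridge with 85 animals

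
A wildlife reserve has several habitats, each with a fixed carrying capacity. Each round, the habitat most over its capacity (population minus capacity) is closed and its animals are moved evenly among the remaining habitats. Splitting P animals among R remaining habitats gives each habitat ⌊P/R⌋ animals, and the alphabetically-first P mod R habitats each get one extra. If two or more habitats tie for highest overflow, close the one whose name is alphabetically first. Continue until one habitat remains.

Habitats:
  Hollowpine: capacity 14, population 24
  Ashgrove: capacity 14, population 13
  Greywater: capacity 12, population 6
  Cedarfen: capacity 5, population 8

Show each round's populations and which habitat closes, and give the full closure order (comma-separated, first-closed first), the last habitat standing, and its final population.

Closure order: Hollowpine, Cedarfen, Ashgrove
Last habitat: Greywater with 51 animals

Round 1: Ashgrove=13 Cedarfen=8 Greywater=6 Hollowpine=24 → close Hollowpine (overflow 10)
  24÷3 = 8 each, +1 to first 0
Round 2: Ashgrove=21 Cedarfen=16 Greywater=14 → close Cedarfen (overflow 11)
  16÷2 = 8 each, +1 to first 0
Round 3: Ashgrove=29 Greywater=22 → close Ashgrove (overflow 15)
  29÷1 = 29 each, +1 to first 0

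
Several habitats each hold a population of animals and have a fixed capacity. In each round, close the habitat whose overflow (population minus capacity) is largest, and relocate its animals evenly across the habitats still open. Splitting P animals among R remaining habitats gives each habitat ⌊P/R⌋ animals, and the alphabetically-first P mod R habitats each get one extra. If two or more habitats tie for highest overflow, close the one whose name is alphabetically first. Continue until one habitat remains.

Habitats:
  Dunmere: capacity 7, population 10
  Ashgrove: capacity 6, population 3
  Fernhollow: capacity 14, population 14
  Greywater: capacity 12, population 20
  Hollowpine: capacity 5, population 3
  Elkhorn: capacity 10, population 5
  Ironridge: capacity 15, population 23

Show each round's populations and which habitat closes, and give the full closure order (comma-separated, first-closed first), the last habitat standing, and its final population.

Closure order: Greywater, Ironridge, Dunmere, Fernhollow, Ashgrove, Hollowpine
Last habitat: Elkhorn with 78 animals

Round 1: Ashgrove=3 Dunmere=10 Elkhorn=5 Fernhollow=14 Greywater=20 Hollowpine=3 Ironridge=23 → close Greywater (overflow 8)
  20÷6 = 3 each, +1 to first 2
Round 2: Ashgrove=7 Dunmere=14 Elkhorn=8 Fernhollow=17 Hollowpine=6 Ironridge=26 → close Ironridge (overflow 11)
  26÷5 = 5 each, +1 to first 1
Round 3: Ashgrove=13 Dunmere=19 Elkhorn=13 Fernhollow=22 Hollowpine=11 → close Dunmere (overflow 12)
  19÷4 = 4 each, +1 to first 3
Round 4: Ashgrove=18 Elkhorn=18 Fernhollow=27 Hollowpine=15 → close Fernhollow (overflow 13)
  27÷3 = 9 each, +1 to first 0
Round 5: Ashgrove=27 Elkhorn=27 Hollowpine=24 → close Ashgrove (overflow 21)
  27÷2 = 13 each, +1 to first 1
Round 6: Elkhorn=41 Hollowpine=37 → close Hollowpine (overflow 32)
  37÷1 = 37 each, +1 to first 0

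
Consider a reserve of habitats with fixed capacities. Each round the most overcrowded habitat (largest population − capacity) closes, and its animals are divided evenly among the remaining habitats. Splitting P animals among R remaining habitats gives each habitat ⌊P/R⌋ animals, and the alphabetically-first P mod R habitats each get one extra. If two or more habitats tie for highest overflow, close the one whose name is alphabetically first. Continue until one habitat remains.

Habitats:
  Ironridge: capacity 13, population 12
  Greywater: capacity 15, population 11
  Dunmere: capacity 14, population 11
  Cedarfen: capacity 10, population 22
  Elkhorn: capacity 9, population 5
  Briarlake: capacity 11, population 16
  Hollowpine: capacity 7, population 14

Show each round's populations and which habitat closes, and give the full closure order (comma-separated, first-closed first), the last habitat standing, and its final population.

Closure order: Cedarfen, Hollowpine, Briarlake, Dunmere, Ironridge, Elkhorn
Last habitat: Greywater with 91 animals

Round 1: Briarlake=16 Cedarfen=22 Dunmere=11 Elkhorn=5 Greywater=11 Hollowpine=14 Ironridge=12 → close Cedarfen (overflow 12)
  22÷6 = 3 each, +1 to first 4
Round 2: Briarlake=20 Dunmere=15 Elkhorn=9 Greywater=15 Hollowpine=17 Ironridge=15 → close Hollowpine (overflow 10)
  17÷5 = 3 each, +1 to first 2
Round 3: Briarlake=24 Dunmere=19 Elkhorn=12 Greywater=18 Ironridge=18 → close Briarlake (overflow 13)
  24÷4 = 6 each, +1 to first 0
Round 4: Dunmere=25 Elkhorn=18 Greywater=24 Ironridge=24 → close Dunmere (overflow 11)
  25÷3 = 8 each, +1 to first 1
Round 5: Elkhorn=27 Greywater=32 Ironridge=32 → close Ironridge (overflow 19)
  32÷2 = 16 each, +1 to first 0
Round 6: Elkhorn=43 Greywater=48 → close Elkhorn (overflow 34)
  43÷1 = 43 each, +1 to first 0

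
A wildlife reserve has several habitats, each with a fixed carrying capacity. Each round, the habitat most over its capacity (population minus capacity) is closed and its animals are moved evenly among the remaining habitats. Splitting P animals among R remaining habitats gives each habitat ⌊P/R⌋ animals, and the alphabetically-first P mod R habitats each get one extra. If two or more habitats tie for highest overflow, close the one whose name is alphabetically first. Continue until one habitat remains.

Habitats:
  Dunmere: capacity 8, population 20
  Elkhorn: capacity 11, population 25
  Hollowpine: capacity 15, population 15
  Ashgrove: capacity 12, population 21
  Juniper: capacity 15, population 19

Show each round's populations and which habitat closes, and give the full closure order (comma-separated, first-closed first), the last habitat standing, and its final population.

Round 1: Ashgrove=21 Dunmere=20 Elkhorn=25 Hollowpine=15 Juniper=19 → close Elkhorn (overflow 14)
  25÷4 = 6 each, +1 to first 1
Round 2: Ashgrove=28 Dunmere=26 Hollowpine=21 Juniper=25 → close Dunmere (overflow 18)
  26÷3 = 8 each, +1 to first 2
Round 3: Ashgrove=37 Hollowpine=30 Juniper=33 → close Ashgrove (overflow 25)
  37÷2 = 18 each, +1 to first 1
Round 4: Hollowpine=49 Juniper=51 → close Juniper (overflow 36)
  51÷1 = 51 each, +1 to first 0

Closure order: Elkhorn, Dunmere, Ashgrove, Juniper
Last habitat: Hollowpine with 100 animals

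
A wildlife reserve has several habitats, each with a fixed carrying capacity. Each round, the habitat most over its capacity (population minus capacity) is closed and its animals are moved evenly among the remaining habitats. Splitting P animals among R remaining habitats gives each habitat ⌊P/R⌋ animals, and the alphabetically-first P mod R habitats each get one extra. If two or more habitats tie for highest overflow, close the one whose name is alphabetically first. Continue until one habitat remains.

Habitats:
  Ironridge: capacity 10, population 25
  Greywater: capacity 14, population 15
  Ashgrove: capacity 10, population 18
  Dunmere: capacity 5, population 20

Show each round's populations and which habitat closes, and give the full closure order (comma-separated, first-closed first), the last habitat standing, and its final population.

Round 1: Ashgrove=18 Dunmere=20 Greywater=15 Ironridge=25 → close Dunmere (overflow 15)
  20÷3 = 6 each, +1 to first 2
Round 2: Ashgrove=25 Greywater=22 Ironridge=31 → close Ironridge (overflow 21)
  31÷2 = 15 each, +1 to first 1
Round 3: Ashgrove=41 Greywater=37 → close Ashgrove (overflow 31)
  41÷1 = 41 each, +1 to first 0

Closure order: Dunmere, Ironridge, Ashgrove
Last habitat: Greywater with 78 animals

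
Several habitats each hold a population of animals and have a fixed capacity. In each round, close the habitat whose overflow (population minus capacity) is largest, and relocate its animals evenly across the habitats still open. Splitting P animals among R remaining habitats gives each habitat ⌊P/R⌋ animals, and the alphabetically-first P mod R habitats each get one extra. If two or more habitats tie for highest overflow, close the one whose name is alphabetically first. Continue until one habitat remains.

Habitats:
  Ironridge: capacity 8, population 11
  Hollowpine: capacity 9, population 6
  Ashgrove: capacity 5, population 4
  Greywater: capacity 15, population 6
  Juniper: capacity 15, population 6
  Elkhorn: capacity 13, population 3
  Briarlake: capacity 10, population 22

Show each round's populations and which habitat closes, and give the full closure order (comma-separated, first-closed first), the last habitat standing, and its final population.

Closure order: Briarlake, Ironridge, Ashgrove, Hollowpine, Elkhorn, Greywater
Last habitat: Juniper with 58 animals

Round 1: Ashgrove=4 Briarlake=22 Elkhorn=3 Greywater=6 Hollowpine=6 Ironridge=11 Juniper=6 → close Briarlake (overflow 12)
  22÷6 = 3 each, +1 to first 4
Round 2: Ashgrove=8 Elkhorn=7 Greywater=10 Hollowpine=10 Ironridge=14 Juniper=9 → close Ironridge (overflow 6)
  14÷5 = 2 each, +1 to first 4
Round 3: Ashgrove=11 Elkhorn=10 Greywater=13 Hollowpine=13 Juniper=11 → close Ashgrove (overflow 6)
  11÷4 = 2 each, +1 to first 3
Round 4: Elkhorn=13 Greywater=16 Hollowpine=16 Juniper=13 → close Hollowpine (overflow 7)
  16÷3 = 5 each, +1 to first 1
Round 5: Elkhorn=19 Greywater=21 Juniper=18 → close Elkhorn (overflow 6)
  19÷2 = 9 each, +1 to first 1
Round 6: Greywater=31 Juniper=27 → close Greywater (overflow 16)
  31÷1 = 31 each, +1 to first 0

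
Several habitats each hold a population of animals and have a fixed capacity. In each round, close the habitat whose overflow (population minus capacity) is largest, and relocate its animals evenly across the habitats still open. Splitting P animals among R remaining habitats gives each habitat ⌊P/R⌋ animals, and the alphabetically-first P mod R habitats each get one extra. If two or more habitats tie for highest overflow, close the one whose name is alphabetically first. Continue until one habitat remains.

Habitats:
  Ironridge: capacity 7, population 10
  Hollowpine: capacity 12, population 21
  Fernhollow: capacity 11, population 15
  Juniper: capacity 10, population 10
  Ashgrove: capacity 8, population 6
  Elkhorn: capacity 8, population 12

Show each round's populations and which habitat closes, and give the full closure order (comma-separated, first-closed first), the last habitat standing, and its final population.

Round 1: Ashgrove=6 Elkhorn=12 Fernhollow=15 Hollowpine=21 Ironridge=10 Juniper=10 → close Hollowpine (overflow 9)
  21÷5 = 4 each, +1 to first 1
Round 2: Ashgrove=11 Elkhorn=16 Fernhollow=19 Ironridge=14 Juniper=14 → close Elkhorn (overflow 8)
  16÷4 = 4 each, +1 to first 0
Round 3: Ashgrove=15 Fernhollow=23 Ironridge=18 Juniper=18 → close Fernhollow (overflow 12)
  23÷3 = 7 each, +1 to first 2
Round 4: Ashgrove=23 Ironridge=26 Juniper=25 → close Ironridge (overflow 19)
  26÷2 = 13 each, +1 to first 0
Round 5: Ashgrove=36 Juniper=38 → close Ashgrove (overflow 28)
  36÷1 = 36 each, +1 to first 0

Closure order: Hollowpine, Elkhorn, Fernhollow, Ironridge, Ashgrove
Last habitat: Juniper with 74 animals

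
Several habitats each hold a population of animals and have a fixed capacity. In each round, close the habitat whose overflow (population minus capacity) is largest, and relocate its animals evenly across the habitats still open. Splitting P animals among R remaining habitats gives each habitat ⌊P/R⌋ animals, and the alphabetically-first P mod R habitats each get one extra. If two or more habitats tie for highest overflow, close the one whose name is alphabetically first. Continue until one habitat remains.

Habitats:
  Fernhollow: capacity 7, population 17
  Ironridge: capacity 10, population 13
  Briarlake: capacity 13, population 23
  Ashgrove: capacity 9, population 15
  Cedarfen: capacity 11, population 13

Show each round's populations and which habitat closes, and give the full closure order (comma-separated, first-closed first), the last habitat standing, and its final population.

Round 1: Ashgrove=15 Briarlake=23 Cedarfen=13 Fernhollow=17 Ironridge=13 → close Briarlake (overflow 10)
  23÷4 = 5 each, +1 to first 3
Round 2: Ashgrove=21 Cedarfen=19 Fernhollow=23 Ironridge=18 → close Fernhollow (overflow 16)
  23÷3 = 7 each, +1 to first 2
Round 3: Ashgrove=29 Cedarfen=27 Ironridge=25 → close Ashgrove (overflow 20)
  29÷2 = 14 each, +1 to first 1
Round 4: Cedarfen=42 Ironridge=39 → close Cedarfen (overflow 31)
  42÷1 = 42 each, +1 to first 0

Closure order: Briarlake, Fernhollow, Ashgrove, Cedarfen
Last habitat: Ironridge with 81 animals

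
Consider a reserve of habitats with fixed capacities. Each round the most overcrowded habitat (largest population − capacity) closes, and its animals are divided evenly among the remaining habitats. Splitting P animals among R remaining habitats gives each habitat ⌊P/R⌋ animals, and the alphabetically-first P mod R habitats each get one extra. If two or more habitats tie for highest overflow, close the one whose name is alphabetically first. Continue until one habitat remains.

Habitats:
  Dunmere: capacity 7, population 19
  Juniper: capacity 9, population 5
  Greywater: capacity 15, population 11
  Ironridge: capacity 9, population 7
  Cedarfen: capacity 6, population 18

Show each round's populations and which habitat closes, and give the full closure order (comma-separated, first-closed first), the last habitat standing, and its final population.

Round 1: Cedarfen=18 Dunmere=19 Greywater=11 Ironridge=7 Juniper=5 → close Cedarfen (overflow 12)
  18÷4 = 4 each, +1 to first 2
Round 2: Dunmere=24 Greywater=16 Ironridge=11 Juniper=9 → close Dunmere (overflow 17)
  24÷3 = 8 each, +1 to first 0
Round 3: Greywater=24 Ironridge=19 Juniper=17 → close Ironridge (overflow 10)
  19÷2 = 9 each, +1 to first 1
Round 4: Greywater=34 Juniper=26 → close Greywater (overflow 19)
  34÷1 = 34 each, +1 to first 0

Closure order: Cedarfen, Dunmere, Ironridge, Greywater
Last habitat: Juniper with 60 animals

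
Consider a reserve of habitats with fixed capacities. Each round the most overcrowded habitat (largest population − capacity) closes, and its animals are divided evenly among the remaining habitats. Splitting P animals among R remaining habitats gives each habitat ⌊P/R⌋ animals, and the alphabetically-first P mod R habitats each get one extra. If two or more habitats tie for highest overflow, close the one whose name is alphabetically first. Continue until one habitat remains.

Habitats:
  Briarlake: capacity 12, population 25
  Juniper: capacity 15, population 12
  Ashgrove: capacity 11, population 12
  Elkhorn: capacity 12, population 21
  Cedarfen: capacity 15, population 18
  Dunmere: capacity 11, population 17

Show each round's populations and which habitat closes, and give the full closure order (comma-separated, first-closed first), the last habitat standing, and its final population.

Closure order: Briarlake, Elkhorn, Dunmere, Cedarfen, Ashgrove
Last habitat: Juniper with 105 animals

Round 1: Ashgrove=12 Briarlake=25 Cedarfen=18 Dunmere=17 Elkhorn=21 Juniper=12 → close Briarlake (overflow 13)
  25÷5 = 5 each, +1 to first 0
Round 2: Ashgrove=17 Cedarfen=23 Dunmere=22 Elkhorn=26 Juniper=17 → close Elkhorn (overflow 14)
  26÷4 = 6 each, +1 to first 2
Round 3: Ashgrove=24 Cedarfen=30 Dunmere=28 Juniper=23 → close Dunmere (overflow 17)
  28÷3 = 9 each, +1 to first 1
Round 4: Ashgrove=34 Cedarfen=39 Juniper=32 → close Cedarfen (overflow 24)
  39÷2 = 19 each, +1 to first 1
Round 5: Ashgrove=54 Juniper=51 → close Ashgrove (overflow 43)
  54÷1 = 54 each, +1 to first 0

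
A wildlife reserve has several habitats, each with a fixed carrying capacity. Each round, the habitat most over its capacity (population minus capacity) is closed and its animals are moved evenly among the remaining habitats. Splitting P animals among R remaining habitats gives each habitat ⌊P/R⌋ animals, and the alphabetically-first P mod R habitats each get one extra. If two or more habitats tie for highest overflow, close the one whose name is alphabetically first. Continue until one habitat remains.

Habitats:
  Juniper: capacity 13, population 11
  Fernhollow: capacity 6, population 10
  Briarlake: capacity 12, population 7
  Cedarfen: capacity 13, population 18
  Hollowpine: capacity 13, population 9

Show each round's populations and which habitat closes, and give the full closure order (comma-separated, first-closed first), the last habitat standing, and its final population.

Closure order: Cedarfen, Fernhollow, Juniper, Briarlake
Last habitat: Hollowpine with 55 animals

Round 1: Briarlake=7 Cedarfen=18 Fernhollow=10 Hollowpine=9 Juniper=11 → close Cedarfen (overflow 5)
  18÷4 = 4 each, +1 to first 2
Round 2: Briarlake=12 Fernhollow=15 Hollowpine=13 Juniper=15 → close Fernhollow (overflow 9)
  15÷3 = 5 each, +1 to first 0
Round 3: Briarlake=17 Hollowpine=18 Juniper=20 → close Juniper (overflow 7)
  20÷2 = 10 each, +1 to first 0
Round 4: Briarlake=27 Hollowpine=28 → close Briarlake (overflow 15)
  27÷1 = 27 each, +1 to first 0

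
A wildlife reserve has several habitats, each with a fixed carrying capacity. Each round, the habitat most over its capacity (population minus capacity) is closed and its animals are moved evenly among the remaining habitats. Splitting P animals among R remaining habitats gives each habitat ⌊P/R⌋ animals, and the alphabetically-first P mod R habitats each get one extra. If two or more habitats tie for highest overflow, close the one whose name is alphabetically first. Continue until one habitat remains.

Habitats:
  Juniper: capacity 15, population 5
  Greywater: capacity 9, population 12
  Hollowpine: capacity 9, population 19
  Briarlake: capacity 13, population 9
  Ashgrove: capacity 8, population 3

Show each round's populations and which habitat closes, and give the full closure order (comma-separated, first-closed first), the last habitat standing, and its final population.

Round 1: Ashgrove=3 Briarlake=9 Greywater=12 Hollowpine=19 Juniper=5 → close Hollowpine (overflow 10)
  19÷4 = 4 each, +1 to first 3
Round 2: Ashgrove=8 Briarlake=14 Greywater=17 Juniper=9 → close Greywater (overflow 8)
  17÷3 = 5 each, +1 to first 2
Round 3: Ashgrove=14 Briarlake=20 Juniper=14 → close Briarlake (overflow 7)
  20÷2 = 10 each, +1 to first 0
Round 4: Ashgrove=24 Juniper=24 → close Ashgrove (overflow 16)
  24÷1 = 24 each, +1 to first 0

Closure order: Hollowpine, Greywater, Briarlake, Ashgrove
Last habitat: Juniper with 48 animals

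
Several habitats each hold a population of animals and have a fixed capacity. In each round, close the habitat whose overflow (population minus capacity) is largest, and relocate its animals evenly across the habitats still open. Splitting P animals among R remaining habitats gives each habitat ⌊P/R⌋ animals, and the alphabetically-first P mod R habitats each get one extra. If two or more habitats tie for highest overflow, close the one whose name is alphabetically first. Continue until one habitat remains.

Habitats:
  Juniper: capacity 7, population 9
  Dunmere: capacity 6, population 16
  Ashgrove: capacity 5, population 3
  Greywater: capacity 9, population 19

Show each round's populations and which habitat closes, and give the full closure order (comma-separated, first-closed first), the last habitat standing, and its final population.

Round 1: Ashgrove=3 Dunmere=16 Greywater=19 Juniper=9 → close Dunmere (overflow 10)
  16÷3 = 5 each, +1 to first 1
Round 2: Ashgrove=9 Greywater=24 Juniper=14 → close Greywater (overflow 15)
  24÷2 = 12 each, +1 to first 0
Round 3: Ashgrove=21 Juniper=26 → close Juniper (overflow 19)
  26÷1 = 26 each, +1 to first 0

Closure order: Dunmere, Greywater, Juniper
Last habitat: Ashgrove with 47 animals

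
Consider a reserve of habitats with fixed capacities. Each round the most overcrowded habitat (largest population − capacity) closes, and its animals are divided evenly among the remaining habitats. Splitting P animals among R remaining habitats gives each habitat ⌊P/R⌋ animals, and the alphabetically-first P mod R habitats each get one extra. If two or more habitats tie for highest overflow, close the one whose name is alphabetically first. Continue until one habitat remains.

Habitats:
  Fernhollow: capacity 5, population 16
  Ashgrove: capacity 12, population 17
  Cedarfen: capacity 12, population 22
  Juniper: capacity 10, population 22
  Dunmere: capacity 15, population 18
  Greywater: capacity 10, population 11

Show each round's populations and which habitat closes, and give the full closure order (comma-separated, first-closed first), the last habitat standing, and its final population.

Closure order: Juniper, Cedarfen, Fernhollow, Ashgrove, Dunmere
Last habitat: Greywater with 106 animals

Round 1: Ashgrove=17 Cedarfen=22 Dunmere=18 Fernhollow=16 Greywater=11 Juniper=22 → close Juniper (overflow 12)
  22÷5 = 4 each, +1 to first 2
Round 2: Ashgrove=22 Cedarfen=27 Dunmere=22 Fernhollow=20 Greywater=15 → close Cedarfen (overflow 15)
  27÷4 = 6 each, +1 to first 3
Round 3: Ashgrove=29 Dunmere=29 Fernhollow=27 Greywater=21 → close Fernhollow (overflow 22)
  27÷3 = 9 each, +1 to first 0
Round 4: Ashgrove=38 Dunmere=38 Greywater=30 → close Ashgrove (overflow 26)
  38÷2 = 19 each, +1 to first 0
Round 5: Dunmere=57 Greywater=49 → close Dunmere (overflow 42)
  57÷1 = 57 each, +1 to first 0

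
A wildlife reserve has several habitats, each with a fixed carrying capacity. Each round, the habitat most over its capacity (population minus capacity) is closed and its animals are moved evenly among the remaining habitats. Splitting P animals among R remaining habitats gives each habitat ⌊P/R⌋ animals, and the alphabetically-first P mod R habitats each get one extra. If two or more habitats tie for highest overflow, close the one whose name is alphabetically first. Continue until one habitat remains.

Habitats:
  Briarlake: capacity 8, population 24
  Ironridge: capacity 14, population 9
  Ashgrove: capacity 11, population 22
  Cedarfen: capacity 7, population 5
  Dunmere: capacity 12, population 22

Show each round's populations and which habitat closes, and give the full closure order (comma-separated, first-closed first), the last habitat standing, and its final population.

Closure order: Briarlake, Ashgrove, Dunmere, Cedarfen
Last habitat: Ironridge with 82 animals

Round 1: Ashgrove=22 Briarlake=24 Cedarfen=5 Dunmere=22 Ironridge=9 → close Briarlake (overflow 16)
  24÷4 = 6 each, +1 to first 0
Round 2: Ashgrove=28 Cedarfen=11 Dunmere=28 Ironridge=15 → close Ashgrove (overflow 17)
  28÷3 = 9 each, +1 to first 1
Round 3: Cedarfen=21 Dunmere=37 Ironridge=24 → close Dunmere (overflow 25)
  37÷2 = 18 each, +1 to first 1
Round 4: Cedarfen=40 Ironridge=42 → close Cedarfen (overflow 33)
  40÷1 = 40 each, +1 to first 0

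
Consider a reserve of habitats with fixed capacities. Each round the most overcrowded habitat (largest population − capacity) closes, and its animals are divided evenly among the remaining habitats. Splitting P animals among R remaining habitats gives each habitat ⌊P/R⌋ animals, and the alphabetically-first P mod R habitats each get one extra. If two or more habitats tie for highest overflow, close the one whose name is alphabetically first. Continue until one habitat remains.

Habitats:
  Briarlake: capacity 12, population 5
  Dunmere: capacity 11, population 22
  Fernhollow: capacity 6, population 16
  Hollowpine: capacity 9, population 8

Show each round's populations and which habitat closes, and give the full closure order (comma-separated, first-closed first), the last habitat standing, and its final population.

Closure order: Dunmere, Fernhollow, Hollowpine
Last habitat: Briarlake with 51 animals

Round 1: Briarlake=5 Dunmere=22 Fernhollow=16 Hollowpine=8 → close Dunmere (overflow 11)
  22÷3 = 7 each, +1 to first 1
Round 2: Briarlake=13 Fernhollow=23 Hollowpine=15 → close Fernhollow (overflow 17)
  23÷2 = 11 each, +1 to first 1
Round 3: Briarlake=25 Hollowpine=26 → close Hollowpine (overflow 17)
  26÷1 = 26 each, +1 to first 0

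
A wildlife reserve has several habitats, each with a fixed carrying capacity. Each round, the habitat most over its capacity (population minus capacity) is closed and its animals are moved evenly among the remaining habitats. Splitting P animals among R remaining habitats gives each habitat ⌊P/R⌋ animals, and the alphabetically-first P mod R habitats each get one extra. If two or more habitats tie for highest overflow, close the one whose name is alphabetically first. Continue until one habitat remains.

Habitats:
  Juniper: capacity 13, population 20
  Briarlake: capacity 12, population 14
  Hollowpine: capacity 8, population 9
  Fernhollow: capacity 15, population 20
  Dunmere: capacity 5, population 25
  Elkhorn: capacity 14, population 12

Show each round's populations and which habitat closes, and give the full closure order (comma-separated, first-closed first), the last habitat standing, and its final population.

Round 1: Briarlake=14 Dunmere=25 Elkhorn=12 Fernhollow=20 Hollowpine=9 Juniper=20 → close Dunmere (overflow 20)
  25÷5 = 5 each, +1 to first 0
Round 2: Briarlake=19 Elkhorn=17 Fernhollow=25 Hollowpine=14 Juniper=25 → close Juniper (overflow 12)
  25÷4 = 6 each, +1 to first 1
Round 3: Briarlake=26 Elkhorn=23 Fernhollow=31 Hollowpine=20 → close Fernhollow (overflow 16)
  31÷3 = 10 each, +1 to first 1
Round 4: Briarlake=37 Elkhorn=33 Hollowpine=30 → close Briarlake (overflow 25)
  37÷2 = 18 each, +1 to first 1
Round 5: Elkhorn=52 Hollowpine=48 → close Hollowpine (overflow 40)
  48÷1 = 48 each, +1 to first 0

Closure order: Dunmere, Juniper, Fernhollow, Briarlake, Hollowpine
Last habitat: Elkhorn with 100 animals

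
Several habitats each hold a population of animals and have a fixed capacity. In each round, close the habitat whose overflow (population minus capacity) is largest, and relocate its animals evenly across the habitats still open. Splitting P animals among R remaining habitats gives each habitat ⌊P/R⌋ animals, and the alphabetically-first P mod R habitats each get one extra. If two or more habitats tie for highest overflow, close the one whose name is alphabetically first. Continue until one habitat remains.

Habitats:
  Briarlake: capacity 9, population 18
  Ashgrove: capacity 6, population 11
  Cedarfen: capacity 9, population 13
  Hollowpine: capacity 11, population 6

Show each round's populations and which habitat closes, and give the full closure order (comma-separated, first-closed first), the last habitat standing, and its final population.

Closure order: Briarlake, Ashgrove, Cedarfen
Last habitat: Hollowpine with 48 animals

Round 1: Ashgrove=11 Briarlake=18 Cedarfen=13 Hollowpine=6 → close Briarlake (overflow 9)
  18÷3 = 6 each, +1 to first 0
Round 2: Ashgrove=17 Cedarfen=19 Hollowpine=12 → close Ashgrove (overflow 11)
  17÷2 = 8 each, +1 to first 1
Round 3: Cedarfen=28 Hollowpine=20 → close Cedarfen (overflow 19)
  28÷1 = 28 each, +1 to first 0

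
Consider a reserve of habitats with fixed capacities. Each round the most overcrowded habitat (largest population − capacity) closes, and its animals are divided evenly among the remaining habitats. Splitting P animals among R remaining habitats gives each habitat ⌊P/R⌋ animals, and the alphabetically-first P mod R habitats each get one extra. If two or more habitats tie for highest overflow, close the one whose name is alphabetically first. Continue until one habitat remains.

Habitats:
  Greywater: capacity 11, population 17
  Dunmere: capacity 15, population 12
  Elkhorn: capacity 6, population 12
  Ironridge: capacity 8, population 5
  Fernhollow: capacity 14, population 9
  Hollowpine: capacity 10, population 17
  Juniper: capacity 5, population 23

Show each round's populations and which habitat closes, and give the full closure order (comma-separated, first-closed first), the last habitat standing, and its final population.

Round 1: Dunmere=12 Elkhorn=12 Fernhollow=9 Greywater=17 Hollowpine=17 Ironridge=5 Juniper=23 → close Juniper (overflow 18)
  23÷6 = 3 each, +1 to first 5
Round 2: Dunmere=16 Elkhorn=16 Fernhollow=13 Greywater=21 Hollowpine=21 Ironridge=8 → close Hollowpine (overflow 11)
  21÷5 = 4 each, +1 to first 1
Round 3: Dunmere=21 Elkhorn=20 Fernhollow=17 Greywater=25 Ironridge=12 → close Elkhorn (overflow 14)
  20÷4 = 5 each, +1 to first 0
Round 4: Dunmere=26 Fernhollow=22 Greywater=30 Ironridge=17 → close Greywater (overflow 19)
  30÷3 = 10 each, +1 to first 0
Round 5: Dunmere=36 Fernhollow=32 Ironridge=27 → close Dunmere (overflow 21)
  36÷2 = 18 each, +1 to first 0
Round 6: Fernhollow=50 Ironridge=45 → close Ironridge (overflow 37)
  45÷1 = 45 each, +1 to first 0

Closure order: Juniper, Hollowpine, Elkhorn, Greywater, Dunmere, Ironridge
Last habitat: Fernhollow with 95 animals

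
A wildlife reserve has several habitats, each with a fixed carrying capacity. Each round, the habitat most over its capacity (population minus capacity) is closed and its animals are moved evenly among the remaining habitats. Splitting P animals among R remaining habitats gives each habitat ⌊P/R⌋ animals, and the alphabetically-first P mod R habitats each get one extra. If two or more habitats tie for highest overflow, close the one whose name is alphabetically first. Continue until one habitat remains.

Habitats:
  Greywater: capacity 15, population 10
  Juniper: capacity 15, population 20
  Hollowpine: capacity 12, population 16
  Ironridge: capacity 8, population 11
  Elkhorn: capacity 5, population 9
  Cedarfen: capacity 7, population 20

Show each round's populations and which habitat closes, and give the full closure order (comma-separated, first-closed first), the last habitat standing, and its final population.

Round 1: Cedarfen=20 Elkhorn=9 Greywater=10 Hollowpine=16 Ironridge=11 Juniper=20 → close Cedarfen (overflow 13)
  20÷5 = 4 each, +1 to first 0
Round 2: Elkhorn=13 Greywater=14 Hollowpine=20 Ironridge=15 Juniper=24 → close Juniper (overflow 9)
  24÷4 = 6 each, +1 to first 0
Round 3: Elkhorn=19 Greywater=20 Hollowpine=26 Ironridge=21 → close Elkhorn (overflow 14)
  19÷3 = 6 each, +1 to first 1
Round 4: Greywater=27 Hollowpine=32 Ironridge=27 → close Hollowpine (overflow 20)
  32÷2 = 16 each, +1 to first 0
Round 5: Greywater=43 Ironridge=43 → close Ironridge (overflow 35)
  43÷1 = 43 each, +1 to first 0

Closure order: Cedarfen, Juniper, Elkhorn, Hollowpine, Ironridge
Last habitat: Greywater with 86 animals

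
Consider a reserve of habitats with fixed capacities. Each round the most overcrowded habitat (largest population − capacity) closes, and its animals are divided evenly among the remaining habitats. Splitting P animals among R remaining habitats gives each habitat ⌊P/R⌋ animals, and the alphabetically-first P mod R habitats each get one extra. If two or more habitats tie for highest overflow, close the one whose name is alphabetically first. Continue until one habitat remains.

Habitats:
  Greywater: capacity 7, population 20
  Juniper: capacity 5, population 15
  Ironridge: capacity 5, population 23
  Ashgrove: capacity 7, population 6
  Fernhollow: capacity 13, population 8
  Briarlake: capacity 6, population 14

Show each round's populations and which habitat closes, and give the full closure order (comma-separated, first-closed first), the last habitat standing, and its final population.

Round 1: Ashgrove=6 Briarlake=14 Fernhollow=8 Greywater=20 Ironridge=23 Juniper=15 → close Ironridge (overflow 18)
  23÷5 = 4 each, +1 to first 3
Round 2: Ashgrove=11 Briarlake=19 Fernhollow=13 Greywater=24 Juniper=19 → close Greywater (overflow 17)
  24÷4 = 6 each, +1 to first 0
Round 3: Ashgrove=17 Briarlake=25 Fernhollow=19 Juniper=25 → close Juniper (overflow 20)
  25÷3 = 8 each, +1 to first 1
Round 4: Ashgrove=26 Briarlake=33 Fernhollow=27 → close Briarlake (overflow 27)
  33÷2 = 16 each, +1 to first 1
Round 5: Ashgrove=43 Fernhollow=43 → close Ashgrove (overflow 36)
  43÷1 = 43 each, +1 to first 0

Closure order: Ironridge, Greywater, Juniper, Briarlake, Ashgrove
Last habitat: Fernhollow with 86 animals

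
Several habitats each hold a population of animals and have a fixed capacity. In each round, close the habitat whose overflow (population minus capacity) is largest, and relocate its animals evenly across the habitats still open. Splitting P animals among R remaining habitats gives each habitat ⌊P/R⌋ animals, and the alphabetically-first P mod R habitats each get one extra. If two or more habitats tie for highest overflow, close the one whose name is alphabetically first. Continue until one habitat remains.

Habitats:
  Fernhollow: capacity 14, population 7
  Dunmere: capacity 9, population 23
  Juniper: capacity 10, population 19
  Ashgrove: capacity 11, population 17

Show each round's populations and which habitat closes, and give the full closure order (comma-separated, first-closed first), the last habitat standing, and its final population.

Round 1: Ashgrove=17 Dunmere=23 Fernhollow=7 Juniper=19 → close Dunmere (overflow 14)
  23÷3 = 7 each, +1 to first 2
Round 2: Ashgrove=25 Fernhollow=15 Juniper=26 → close Juniper (overflow 16)
  26÷2 = 13 each, +1 to first 0
Round 3: Ashgrove=38 Fernhollow=28 → close Ashgrove (overflow 27)
  38÷1 = 38 each, +1 to first 0

Closure order: Dunmere, Juniper, Ashgrove
Last habitat: Fernhollow with 66 animals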